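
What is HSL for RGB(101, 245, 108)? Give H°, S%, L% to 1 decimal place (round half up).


Normalize: R'=101/255≈0.3961, G'=245/255≈0.9608, B'=108/255≈0.4235
Max=245/255, Min=101/255, Δ=Max-Min=144/255
L = (Max+Min)/2 = (245+101)/510 = 346/510 = 0.67843… → L = 67.8%
L > 0.5 → S = Δ/(2-Max-Min) = 144/(510-245-101) = 144/164 = 0.87804… → S = 87.8%
(the 1/255 factors cancel in S and H, so raw channel differences can be used)
Max is G' → H = 60 × ((B-R)/Δ + 2) = 60 × ((108-101)/144 + 2)
  7/144 + 2 = 0.0486… + 2 = 2.0486…
  H = 60 × 2.0486… = 122.916…° → H = 122.9°
= HSL(122.9°, 87.8%, 67.8%)


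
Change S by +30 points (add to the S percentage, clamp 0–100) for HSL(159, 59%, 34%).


Original S = 59%
Adjustment = +30 percentage points
New S = 59 + (30) = 89
Clamp to [0, 100] → 89
= HSL(159°, 89%, 34%)


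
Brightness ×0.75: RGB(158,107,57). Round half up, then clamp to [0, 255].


Multiply each channel by 0.75, round half up, clamp to [0, 255]
R: 158×0.75 = 118.5 → round → 119
G: 107×0.75 = 80.25 → round → 80
B: 57×0.75 = 42.75 → round → 43
= RGB(119, 80, 43)


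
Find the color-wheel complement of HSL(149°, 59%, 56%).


Complement = opposite side of color wheel = hue + 180°
H' = (149 + 180) mod 360 = 329°
S and L unchanged.
= HSL(329°, 59%, 56%)


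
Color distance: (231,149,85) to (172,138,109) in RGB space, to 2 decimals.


d = √[(R₁-R₂)² + (G₁-G₂)² + (B₁-B₂)²]
d = √[(231-172)² + (149-138)² + (85-109)²]
d = √[3481 + 121 + 576]
d = √4178
d ≈ 64.64


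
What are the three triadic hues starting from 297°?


Triadic: equally spaced at 120° intervals
H1 = 297°
H2 = (297 + 120) mod 360 = 57°
H3 = (297 + 240) mod 360 = 177°
Triadic = 297°, 57°, 177°


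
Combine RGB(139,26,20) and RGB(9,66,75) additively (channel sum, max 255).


Additive: each channel = min(255, C₁+C₂)
R: 139+9 = 148 → 148
G: 26+66 = 92 → 92
B: 20+75 = 95 → 95
= RGB(148, 92, 95)


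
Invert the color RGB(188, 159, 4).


Invert: (255-R, 255-G, 255-B)
R: 255-188 = 67
G: 255-159 = 96
B: 255-4 = 251
= RGB(67, 96, 251)


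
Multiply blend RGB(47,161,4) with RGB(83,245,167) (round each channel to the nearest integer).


Multiply: C = A×B/255, rounded to nearest integer
R: 47×83/255 = 3901/255 ≈ 15.298 → 15
G: 161×245/255 = 39445/255 ≈ 154.686 → 155
B: 4×167/255 = 668/255 ≈ 2.620 → 3
= RGB(15, 155, 3)


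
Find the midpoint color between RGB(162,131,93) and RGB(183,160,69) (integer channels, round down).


Midpoint: each channel = ⌊(C₁+C₂)/2⌋
R: ⌊(162+183)/2⌋ = 172
G: ⌊(131+160)/2⌋ = 145
B: ⌊(93+69)/2⌋ = 81
= RGB(172, 145, 81)


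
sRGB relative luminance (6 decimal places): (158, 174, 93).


Linearize each channel (sRGB transfer function): c = v/255; c_lin = c/12.92 if c ≤ 0.04045, else ((c+0.055)/1.055)^2.4
  R: 158/255 ≈ 0.619608 > 0.04045 → ((0.619608+0.055)/1.055)^2.4 ≈ 0.341914
  G: 174/255 ≈ 0.682353 > 0.04045 → ((0.682353+0.055)/1.055)^2.4 ≈ 0.423268
  B: 93/255 ≈ 0.364706 > 0.04045 → ((0.364706+0.055)/1.055)^2.4 ≈ 0.109462
R_lin = 0.341914, G_lin = 0.423268, B_lin = 0.109462
L = 0.2126×R + 0.7152×G + 0.0722×B
L = 0.2126×0.341914 + 0.7152×0.423268 + 0.0722×0.109462
L ≈ 0.383315


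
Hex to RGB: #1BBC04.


1B → 27 (R)
BC → 188 (G)
04 → 4 (B)
= RGB(27, 188, 4)


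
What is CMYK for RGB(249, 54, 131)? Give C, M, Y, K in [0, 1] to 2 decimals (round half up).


R'=249/255≈0.9765, G'=54/255≈0.2118, B'=131/255≈0.5137
K = 1 - max(R',G',B') = 1 - 249/255 = 6/255 = 0.02352… → 0.02
(1-R'-K)/(1-K) simplifies to (max-R)/max with max = 249:
C = (249-249)/249 = 0/249 = 0 → 0.00
M = (249-54)/249 = 195/249 = 0.78313… → 0.78
Y = (249-131)/249 = 118/249 = 0.47389… → 0.47
= CMYK(0.00, 0.78, 0.47, 0.02)


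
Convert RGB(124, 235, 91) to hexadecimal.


R = 124 → 7C (hex)
G = 235 → EB (hex)
B = 91 → 5B (hex)
Hex = #7CEB5B


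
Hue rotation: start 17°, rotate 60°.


New hue = (H + rotation) mod 360
New hue = (17 + 60) mod 360
= 77 mod 360
= 77°


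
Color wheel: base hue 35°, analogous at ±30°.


Base hue: 35°
Left analog: (35 - 30) mod 360 = 5°
Right analog: (35 + 30) mod 360 = 65°
Analogous hues = 5° and 65°


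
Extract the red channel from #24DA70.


Color: #24DA70
R = 24 = 36
G = DA = 218
B = 70 = 112
Red = 36


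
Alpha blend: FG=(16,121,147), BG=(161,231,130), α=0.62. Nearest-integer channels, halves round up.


C = α×F + (1-α)×B, with 1-α = 0.38
R: 0.62×16 + 0.38×161 = 9.92 + 61.18 = 71.10 → 71
G: 0.62×121 + 0.38×231 = 75.02 + 87.78 = 162.80 → 163
B: 0.62×147 + 0.38×130 = 91.14 + 49.40 = 140.54 → 141
= RGB(71, 163, 141)


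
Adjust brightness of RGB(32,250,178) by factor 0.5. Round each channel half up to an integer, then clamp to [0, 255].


Multiply each channel by 0.5, round half up, clamp to [0, 255]
R: 32×0.5 = 16
G: 250×0.5 = 125
B: 178×0.5 = 89
= RGB(16, 125, 89)


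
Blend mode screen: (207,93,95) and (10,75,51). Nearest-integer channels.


Screen: C = 255 - (255-A)×(255-B)/255, rounded to nearest integer
R: 255 - (255-207)×(255-10)/255 = 255 - 11760/255 ≈ 255 - 46.118 = 208.882 → 209
G: 255 - (255-93)×(255-75)/255 = 255 - 29160/255 ≈ 255 - 114.353 = 140.647 → 141
B: 255 - (255-95)×(255-51)/255 = 255 - 32640/255 ≈ 255 - 128.000 = 127.000 → 127
= RGB(209, 141, 127)


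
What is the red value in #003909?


Color: #003909
R = 00 = 0
G = 39 = 57
B = 09 = 9
Red = 0


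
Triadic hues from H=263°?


Triadic: equally spaced at 120° intervals
H1 = 263°
H2 = (263 + 120) mod 360 = 23°
H3 = (263 + 240) mod 360 = 143°
Triadic = 263°, 23°, 143°


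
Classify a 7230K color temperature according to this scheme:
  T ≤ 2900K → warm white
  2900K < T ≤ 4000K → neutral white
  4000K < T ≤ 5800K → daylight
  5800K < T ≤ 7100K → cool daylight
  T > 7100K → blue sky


Temperature: 7230K
7230K > 7100K → blue sky
Classification: blue sky


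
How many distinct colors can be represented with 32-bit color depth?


Colors = 2^bits = 2^32
= 4,294,967,296 colors


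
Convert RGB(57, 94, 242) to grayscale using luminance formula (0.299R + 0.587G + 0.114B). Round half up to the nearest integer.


Gray = 0.299×R + 0.587×G + 0.114×B
Gray = 0.299×57 + 0.587×94 + 0.114×242
Gray = 17.043 + 55.178 + 27.588
Gray = 99.809 → round half up → 100
Gray = 100


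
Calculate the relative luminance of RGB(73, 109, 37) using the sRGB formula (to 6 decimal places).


Linearize each channel (sRGB transfer function): c = v/255; c_lin = c/12.92 if c ≤ 0.04045, else ((c+0.055)/1.055)^2.4
  R: 73/255 ≈ 0.286275 > 0.04045 → ((0.286275+0.055)/1.055)^2.4 ≈ 0.066626
  G: 109/255 ≈ 0.427451 > 0.04045 → ((0.427451+0.055)/1.055)^2.4 ≈ 0.152926
  B: 37/255 ≈ 0.145098 > 0.04045 → ((0.145098+0.055)/1.055)^2.4 ≈ 0.018500
R_lin = 0.066626, G_lin = 0.152926, B_lin = 0.018500
L = 0.2126×R + 0.7152×G + 0.0722×B
L = 0.2126×0.066626 + 0.7152×0.152926 + 0.0722×0.018500
L ≈ 0.124873


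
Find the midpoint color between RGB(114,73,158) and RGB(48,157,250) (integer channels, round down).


Midpoint: each channel = ⌊(C₁+C₂)/2⌋
R: ⌊(114+48)/2⌋ = 81
G: ⌊(73+157)/2⌋ = 115
B: ⌊(158+250)/2⌋ = 204
= RGB(81, 115, 204)


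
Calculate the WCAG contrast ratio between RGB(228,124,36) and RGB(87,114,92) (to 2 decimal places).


Linearize each sRGB channel c=v/255: c/12.92 if c ≤ 0.04045 else ((c+0.055)/1.055)^2.4
L = 0.2126×R_lin + 0.7152×G_lin + 0.0722×B_lin
Color 1 (228,124,36):
  R=228: 228/255≈0.8941 > 0.04045 → ((0.8941+0.055)/1.055)^2.4 ≈ 0.77582
  G=124: 124/255≈0.4863 > 0.04045 → ((0.4863+0.055)/1.055)^2.4 ≈ 0.20156
  B=36: 36/255≈0.1412 > 0.04045 → ((0.1412+0.055)/1.055)^2.4 ≈ 0.01764
  L1 = 0.2126×0.77582 + 0.7152×0.20156 + 0.0722×0.01764 ≈ 0.31037
Color 2 (87,114,92):
  R=87: 87/255≈0.3412 > 0.04045 → ((0.3412+0.055)/1.055)^2.4 ≈ 0.09531
  G=114: 114/255≈0.4471 > 0.04045 → ((0.4471+0.055)/1.055)^2.4 ≈ 0.16827
  B=92: 92/255≈0.3608 > 0.04045 → ((0.3608+0.055)/1.055)^2.4 ≈ 0.10702
  L2 = 0.2126×0.09531 + 0.7152×0.16827 + 0.0722×0.10702 ≈ 0.14834
Lighter = 0.31037, Darker = 0.14834
Ratio = (L_lighter + 0.05) / (L_darker + 0.05)
Ratio = (0.31037 + 0.05) / (0.14834 + 0.05) = 0.36037 / 0.19834 ≈ 1.8170
Ratio ≈ 1.82:1


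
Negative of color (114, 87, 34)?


Invert: (255-R, 255-G, 255-B)
R: 255-114 = 141
G: 255-87 = 168
B: 255-34 = 221
= RGB(141, 168, 221)


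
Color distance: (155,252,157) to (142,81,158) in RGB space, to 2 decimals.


d = √[(R₁-R₂)² + (G₁-G₂)² + (B₁-B₂)²]
d = √[(155-142)² + (252-81)² + (157-158)²]
d = √[169 + 29241 + 1]
d = √29411
d ≈ 171.50


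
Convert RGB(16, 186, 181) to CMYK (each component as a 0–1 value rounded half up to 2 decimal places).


R'=16/255≈0.0627, G'=186/255≈0.7294, B'=181/255≈0.7098
K = 1 - max(R',G',B') = 1 - 186/255 = 69/255 = 0.27058… → 0.27
(1-R'-K)/(1-K) simplifies to (max-R)/max with max = 186:
C = (186-16)/186 = 170/186 = 0.91397… → 0.91
M = (186-186)/186 = 0/186 = 0 → 0.00
Y = (186-181)/186 = 5/186 = 0.02688… → 0.03
= CMYK(0.91, 0.00, 0.03, 0.27)


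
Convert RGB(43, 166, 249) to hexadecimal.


R = 43 → 2B (hex)
G = 166 → A6 (hex)
B = 249 → F9 (hex)
Hex = #2BA6F9


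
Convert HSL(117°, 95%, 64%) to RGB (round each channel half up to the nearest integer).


H=117°, S=0.95, L=0.64
C = (1-|2L-1|)×S = (1-|0.28|)×0.95 = 0.684
H' = H/60 = 117/60 ≈ 1.9500; X = C×(1-|H' mod 2 - 1|) = 0.0342
m = L - C/2 = 0.64 - 0.342 = 0.298
Sector ⌊H'⌋ = 1 → (R',G',B') = (0.0342, 0.684, 0.0)
RGB = ((R'+m)×255, (G'+m)×255, (B'+m)×255) = (84.711, 250.41, 75.99)
Round half up → RGB(85, 250, 76)


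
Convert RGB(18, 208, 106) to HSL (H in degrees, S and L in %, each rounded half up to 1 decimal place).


Normalize: R'=18/255≈0.0706, G'=208/255≈0.8157, B'=106/255≈0.4157
Max=208/255, Min=18/255, Δ=Max-Min=190/255
L = (Max+Min)/2 = (208+18)/510 = 226/510 = 0.44313… → L = 44.3%
L ≤ 0.5 → S = Δ/(Max+Min) = 190/(208+18) = 190/226 = 0.84070… → S = 84.1%
(the 1/255 factors cancel in S and H, so raw channel differences can be used)
Max is G' → H = 60 × ((B-R)/Δ + 2) = 60 × ((106-18)/190 + 2)
  88/190 + 2 = 0.4631… + 2 = 2.4631…
  H = 60 × 2.4631… = 147.789…° → H = 147.8°
= HSL(147.8°, 84.1%, 44.3%)


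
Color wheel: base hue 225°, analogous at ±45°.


Base hue: 225°
Left analog: (225 - 45) mod 360 = 180°
Right analog: (225 + 45) mod 360 = 270°
Analogous hues = 180° and 270°


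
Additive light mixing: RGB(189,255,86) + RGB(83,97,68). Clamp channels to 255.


Additive: each channel = min(255, C₁+C₂)
R: 189+83 = 272 → 255
G: 255+97 = 352 → 255
B: 86+68 = 154 → 154
= RGB(255, 255, 154)


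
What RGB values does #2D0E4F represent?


2D → 45 (R)
0E → 14 (G)
4F → 79 (B)
= RGB(45, 14, 79)


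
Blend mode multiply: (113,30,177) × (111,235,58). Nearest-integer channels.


Multiply: C = A×B/255, rounded to nearest integer
R: 113×111/255 = 12543/255 ≈ 49.188 → 49
G: 30×235/255 = 7050/255 ≈ 27.647 → 28
B: 177×58/255 = 10266/255 ≈ 40.259 → 40
= RGB(49, 28, 40)


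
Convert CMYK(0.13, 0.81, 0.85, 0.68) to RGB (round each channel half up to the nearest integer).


R = 255 × (1-C) × (1-K) = 255 × 0.87 × 0.32 = 70.992 → 71
G = 255 × (1-M) × (1-K) = 255 × 0.19 × 0.32 = 15.504 → 16
B = 255 × (1-Y) × (1-K) = 255 × 0.15 × 0.32 = 12.24 → 12
= RGB(71, 16, 12)


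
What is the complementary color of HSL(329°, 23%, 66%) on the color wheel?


Complement = opposite side of color wheel = hue + 180°
H' = (329 + 180) mod 360 = 149°
S and L unchanged.
= HSL(149°, 23%, 66%)


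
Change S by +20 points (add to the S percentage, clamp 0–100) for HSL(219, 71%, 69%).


Original S = 71%
Adjustment = +20 percentage points
New S = 71 + (20) = 91
Clamp to [0, 100] → 91
= HSL(219°, 91%, 69%)


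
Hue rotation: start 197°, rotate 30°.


New hue = (H + rotation) mod 360
New hue = (197 + 30) mod 360
= 227 mod 360
= 227°


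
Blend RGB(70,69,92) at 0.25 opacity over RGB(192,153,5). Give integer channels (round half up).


C = α×F + (1-α)×B, with 1-α = 0.75
R: 0.25×70 + 0.75×192 = 17.50 + 144.00 = 161.50 → 162
G: 0.25×69 + 0.75×153 = 17.25 + 114.75 = 132.00 → 132
B: 0.25×92 + 0.75×5 = 23.00 + 3.75 = 26.75 → 27
= RGB(162, 132, 27)


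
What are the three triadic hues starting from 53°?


Triadic: equally spaced at 120° intervals
H1 = 53°
H2 = (53 + 120) mod 360 = 173°
H3 = (53 + 240) mod 360 = 293°
Triadic = 53°, 173°, 293°


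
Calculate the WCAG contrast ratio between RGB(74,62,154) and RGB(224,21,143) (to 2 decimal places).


Linearize each sRGB channel c=v/255: c/12.92 if c ≤ 0.04045 else ((c+0.055)/1.055)^2.4
L = 0.2126×R_lin + 0.7152×G_lin + 0.0722×B_lin
Color 1 (74,62,154):
  R=74: 74/255≈0.2902 > 0.04045 → ((0.2902+0.055)/1.055)^2.4 ≈ 0.06848
  G=62: 62/255≈0.2431 > 0.04045 → ((0.2431+0.055)/1.055)^2.4 ≈ 0.04817
  B=154: 154/255≈0.6039 > 0.04045 → ((0.6039+0.055)/1.055)^2.4 ≈ 0.32314
  L1 = 0.2126×0.06848 + 0.7152×0.04817 + 0.0722×0.32314 ≈ 0.07234
Color 2 (224,21,143):
  R=224: 224/255≈0.8784 > 0.04045 → ((0.8784+0.055)/1.055)^2.4 ≈ 0.74540
  G=21: 21/255≈0.0824 > 0.04045 → ((0.0824+0.055)/1.055)^2.4 ≈ 0.00750
  B=143: 143/255≈0.5608 > 0.04045 → ((0.5608+0.055)/1.055)^2.4 ≈ 0.27468
  L2 = 0.2126×0.74540 + 0.7152×0.00750 + 0.0722×0.27468 ≈ 0.18367
Lighter = 0.18367, Darker = 0.07234
Ratio = (L_lighter + 0.05) / (L_darker + 0.05)
Ratio = (0.18367 + 0.05) / (0.07234 + 0.05) = 0.23367 / 0.12234 ≈ 1.9100
Ratio ≈ 1.91:1


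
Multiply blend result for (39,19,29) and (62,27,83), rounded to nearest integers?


Multiply: C = A×B/255, rounded to nearest integer
R: 39×62/255 = 2418/255 ≈ 9.482 → 9
G: 19×27/255 = 513/255 ≈ 2.012 → 2
B: 29×83/255 = 2407/255 ≈ 9.439 → 9
= RGB(9, 2, 9)


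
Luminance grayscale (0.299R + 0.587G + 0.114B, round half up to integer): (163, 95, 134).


Gray = 0.299×R + 0.587×G + 0.114×B
Gray = 0.299×163 + 0.587×95 + 0.114×134
Gray = 48.737 + 55.765 + 15.276
Gray = 119.778 → round half up → 120
Gray = 120


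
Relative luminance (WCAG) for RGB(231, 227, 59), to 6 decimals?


Linearize each channel (sRGB transfer function): c = v/255; c_lin = c/12.92 if c ≤ 0.04045, else ((c+0.055)/1.055)^2.4
  R: 231/255 ≈ 0.905882 > 0.04045 → ((0.905882+0.055)/1.055)^2.4 ≈ 0.799103
  G: 227/255 ≈ 0.890196 > 0.04045 → ((0.890196+0.055)/1.055)^2.4 ≈ 0.768151
  B: 59/255 ≈ 0.231373 > 0.04045 → ((0.231373+0.055)/1.055)^2.4 ≈ 0.043735
R_lin = 0.799103, G_lin = 0.768151, B_lin = 0.043735
L = 0.2126×R + 0.7152×G + 0.0722×B
L = 0.2126×0.799103 + 0.7152×0.768151 + 0.0722×0.043735
L ≈ 0.722429


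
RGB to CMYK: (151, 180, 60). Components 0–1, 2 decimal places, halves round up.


R'=151/255≈0.5922, G'=180/255≈0.7059, B'=60/255≈0.2353
K = 1 - max(R',G',B') = 1 - 180/255 = 75/255 = 0.29411… → 0.29
(1-R'-K)/(1-K) simplifies to (max-R)/max with max = 180:
C = (180-151)/180 = 29/180 = 0.16111… → 0.16
M = (180-180)/180 = 0/180 = 0 → 0.00
Y = (180-60)/180 = 120/180 = 0.66666… → 0.67
= CMYK(0.16, 0.00, 0.67, 0.29)


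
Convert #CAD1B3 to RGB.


CA → 202 (R)
D1 → 209 (G)
B3 → 179 (B)
= RGB(202, 209, 179)


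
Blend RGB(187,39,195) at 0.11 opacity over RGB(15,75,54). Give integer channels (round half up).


C = α×F + (1-α)×B, with 1-α = 0.89
R: 0.11×187 + 0.89×15 = 20.57 + 13.35 = 33.92 → 34
G: 0.11×39 + 0.89×75 = 4.29 + 66.75 = 71.04 → 71
B: 0.11×195 + 0.89×54 = 21.45 + 48.06 = 69.51 → 70
= RGB(34, 71, 70)


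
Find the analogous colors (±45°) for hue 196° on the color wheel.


Base hue: 196°
Left analog: (196 - 45) mod 360 = 151°
Right analog: (196 + 45) mod 360 = 241°
Analogous hues = 151° and 241°


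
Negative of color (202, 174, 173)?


Invert: (255-R, 255-G, 255-B)
R: 255-202 = 53
G: 255-174 = 81
B: 255-173 = 82
= RGB(53, 81, 82)


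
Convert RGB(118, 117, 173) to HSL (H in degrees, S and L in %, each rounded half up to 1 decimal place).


Normalize: R'=118/255≈0.4627, G'=117/255≈0.4588, B'=173/255≈0.6784
Max=173/255, Min=117/255, Δ=Max-Min=56/255
L = (Max+Min)/2 = (173+117)/510 = 290/510 = 0.56862… → L = 56.9%
L > 0.5 → S = Δ/(2-Max-Min) = 56/(510-173-117) = 56/220 = 0.25454… → S = 25.5%
(the 1/255 factors cancel in S and H, so raw channel differences can be used)
Max is B' → H = 60 × ((R-G)/Δ + 4) = 60 × ((118-117)/56 + 4)
  1/56 + 4 = 0.0178… + 4 = 4.0178…
  H = 60 × 4.0178… = 241.071…° → H = 241.1°
= HSL(241.1°, 25.5%, 56.9%)


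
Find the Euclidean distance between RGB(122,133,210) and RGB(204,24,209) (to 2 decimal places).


d = √[(R₁-R₂)² + (G₁-G₂)² + (B₁-B₂)²]
d = √[(122-204)² + (133-24)² + (210-209)²]
d = √[6724 + 11881 + 1]
d = √18606
d ≈ 136.40


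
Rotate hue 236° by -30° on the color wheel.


New hue = (H + rotation) mod 360
New hue = (236 -30) mod 360
= 206 mod 360
= 206°


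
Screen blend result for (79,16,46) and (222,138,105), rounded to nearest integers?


Screen: C = 255 - (255-A)×(255-B)/255, rounded to nearest integer
R: 255 - (255-79)×(255-222)/255 = 255 - 5808/255 ≈ 255 - 22.776 = 232.224 → 232
G: 255 - (255-16)×(255-138)/255 = 255 - 27963/255 ≈ 255 - 109.659 = 145.341 → 145
B: 255 - (255-46)×(255-105)/255 = 255 - 31350/255 ≈ 255 - 122.941 = 132.059 → 132
= RGB(232, 145, 132)


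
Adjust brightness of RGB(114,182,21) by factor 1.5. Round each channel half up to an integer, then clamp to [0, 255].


Multiply each channel by 1.5, round half up, clamp to [0, 255]
R: 114×1.5 = 171
G: 182×1.5 = 273 → clamp → 255
B: 21×1.5 = 31.5 → round → 32
= RGB(171, 255, 32)


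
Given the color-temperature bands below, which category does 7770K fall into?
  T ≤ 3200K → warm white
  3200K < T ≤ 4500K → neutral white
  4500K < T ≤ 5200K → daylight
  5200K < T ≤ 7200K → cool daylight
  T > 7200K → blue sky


Temperature: 7770K
7770K > 7200K → blue sky
Classification: blue sky


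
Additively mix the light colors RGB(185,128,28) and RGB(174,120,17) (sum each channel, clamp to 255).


Additive: each channel = min(255, C₁+C₂)
R: 185+174 = 359 → 255
G: 128+120 = 248 → 248
B: 28+17 = 45 → 45
= RGB(255, 248, 45)


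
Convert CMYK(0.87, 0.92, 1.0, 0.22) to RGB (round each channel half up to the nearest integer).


R = 255 × (1-C) × (1-K) = 255 × 0.13 × 0.78 = 25.857 → 26
G = 255 × (1-M) × (1-K) = 255 × 0.08 × 0.78 = 15.912 → 16
B = 255 × (1-Y) × (1-K) = 255 × 0.00 × 0.78 = 0
= RGB(26, 16, 0)


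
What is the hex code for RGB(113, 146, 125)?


R = 113 → 71 (hex)
G = 146 → 92 (hex)
B = 125 → 7D (hex)
Hex = #71927D


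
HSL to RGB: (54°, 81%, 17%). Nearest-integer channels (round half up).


H=54°, S=0.81, L=0.17
C = (1-|2L-1|)×S = (1-|-0.66|)×0.81 = 0.2754
H' = H/60 = 54/60 ≈ 0.9000; X = C×(1-|H' mod 2 - 1|) = 0.24786
m = L - C/2 = 0.17 - 0.1377 = 0.0323
Sector ⌊H'⌋ = 0 → (R',G',B') = (0.2754, 0.24786, 0.0)
RGB = ((R'+m)×255, (G'+m)×255, (B'+m)×255) = (78.4635, 71.4408, 8.2365)
Round half up → RGB(78, 71, 8)


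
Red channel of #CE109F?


Color: #CE109F
R = CE = 206
G = 10 = 16
B = 9F = 159
Red = 206


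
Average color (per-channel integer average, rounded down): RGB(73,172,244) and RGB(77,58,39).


Midpoint: each channel = ⌊(C₁+C₂)/2⌋
R: ⌊(73+77)/2⌋ = 75
G: ⌊(172+58)/2⌋ = 115
B: ⌊(244+39)/2⌋ = 141
= RGB(75, 115, 141)


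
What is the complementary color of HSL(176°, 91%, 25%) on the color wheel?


Complement = opposite side of color wheel = hue + 180°
H' = (176 + 180) mod 360 = 356°
S and L unchanged.
= HSL(356°, 91%, 25%)


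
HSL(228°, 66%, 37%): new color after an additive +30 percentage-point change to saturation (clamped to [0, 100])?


Original S = 66%
Adjustment = +30 percentage points
New S = 66 + (30) = 96
Clamp to [0, 100] → 96
= HSL(228°, 96%, 37%)


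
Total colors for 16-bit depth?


Colors = 2^bits = 2^16
= 65,536 colors


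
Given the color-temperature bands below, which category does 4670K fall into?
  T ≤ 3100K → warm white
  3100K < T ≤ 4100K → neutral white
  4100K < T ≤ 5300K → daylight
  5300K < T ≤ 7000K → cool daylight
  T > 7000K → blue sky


Temperature: 4670K
4100K < 4670K ≤ 5300K → daylight
Classification: daylight


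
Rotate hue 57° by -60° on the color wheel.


New hue = (H + rotation) mod 360
New hue = (57 -60) mod 360
= -3 mod 360
= 357°


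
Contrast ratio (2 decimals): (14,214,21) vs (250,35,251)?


Linearize each sRGB channel c=v/255: c/12.92 if c ≤ 0.04045 else ((c+0.055)/1.055)^2.4
L = 0.2126×R_lin + 0.7152×G_lin + 0.0722×B_lin
Color 1 (14,214,21):
  R=14: 14/255≈0.0549 > 0.04045 → ((0.0549+0.055)/1.055)^2.4 ≈ 0.00439
  G=214: 214/255≈0.8392 > 0.04045 → ((0.8392+0.055)/1.055)^2.4 ≈ 0.67244
  B=21: 21/255≈0.0824 > 0.04045 → ((0.0824+0.055)/1.055)^2.4 ≈ 0.00750
  L1 = 0.2126×0.00439 + 0.7152×0.67244 + 0.0722×0.00750 ≈ 0.48241
Color 2 (250,35,251):
  R=250: 250/255≈0.9804 > 0.04045 → ((0.9804+0.055)/1.055)^2.4 ≈ 0.95597
  G=35: 35/255≈0.1373 > 0.04045 → ((0.1373+0.055)/1.055)^2.4 ≈ 0.01681
  B=251: 251/255≈0.9843 > 0.04045 → ((0.9843+0.055)/1.055)^2.4 ≈ 0.96469
  L2 = 0.2126×0.95597 + 0.7152×0.01681 + 0.0722×0.96469 ≈ 0.28491
Lighter = 0.48241, Darker = 0.28491
Ratio = (L_lighter + 0.05) / (L_darker + 0.05)
Ratio = (0.48241 + 0.05) / (0.28491 + 0.05) = 0.53241 / 0.33491 ≈ 1.5897
Ratio ≈ 1.59:1


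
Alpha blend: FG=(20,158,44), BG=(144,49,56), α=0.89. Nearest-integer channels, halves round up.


C = α×F + (1-α)×B, with 1-α = 0.11
R: 0.89×20 + 0.11×144 = 17.80 + 15.84 = 33.64 → 34
G: 0.89×158 + 0.11×49 = 140.62 + 5.39 = 146.01 → 146
B: 0.89×44 + 0.11×56 = 39.16 + 6.16 = 45.32 → 45
= RGB(34, 146, 45)


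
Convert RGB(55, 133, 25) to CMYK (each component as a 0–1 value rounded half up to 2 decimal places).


R'=55/255≈0.2157, G'=133/255≈0.5216, B'=25/255≈0.0980
K = 1 - max(R',G',B') = 1 - 133/255 = 122/255 = 0.47843… → 0.48
(1-R'-K)/(1-K) simplifies to (max-R)/max with max = 133:
C = (133-55)/133 = 78/133 = 0.58646… → 0.59
M = (133-133)/133 = 0/133 = 0 → 0.00
Y = (133-25)/133 = 108/133 = 0.81203… → 0.81
= CMYK(0.59, 0.00, 0.81, 0.48)


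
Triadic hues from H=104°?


Triadic: equally spaced at 120° intervals
H1 = 104°
H2 = (104 + 120) mod 360 = 224°
H3 = (104 + 240) mod 360 = 344°
Triadic = 104°, 224°, 344°


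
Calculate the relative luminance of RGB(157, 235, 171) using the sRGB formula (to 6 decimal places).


Linearize each channel (sRGB transfer function): c = v/255; c_lin = c/12.92 if c ≤ 0.04045, else ((c+0.055)/1.055)^2.4
  R: 157/255 ≈ 0.615686 > 0.04045 → ((0.615686+0.055)/1.055)^2.4 ≈ 0.337164
  G: 235/255 ≈ 0.921569 > 0.04045 → ((0.921569+0.055)/1.055)^2.4 ≈ 0.830770
  B: 171/255 ≈ 0.670588 > 0.04045 → ((0.670588+0.055)/1.055)^2.4 ≈ 0.407240
R_lin = 0.337164, G_lin = 0.830770, B_lin = 0.407240
L = 0.2126×R + 0.7152×G + 0.0722×B
L = 0.2126×0.337164 + 0.7152×0.830770 + 0.0722×0.407240
L ≈ 0.695250


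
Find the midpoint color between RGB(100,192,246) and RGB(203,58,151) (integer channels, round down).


Midpoint: each channel = ⌊(C₁+C₂)/2⌋
R: ⌊(100+203)/2⌋ = 151
G: ⌊(192+58)/2⌋ = 125
B: ⌊(246+151)/2⌋ = 198
= RGB(151, 125, 198)


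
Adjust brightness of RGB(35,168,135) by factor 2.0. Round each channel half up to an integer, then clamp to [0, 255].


Multiply each channel by 2.0, round half up, clamp to [0, 255]
R: 35×2.0 = 70
G: 168×2.0 = 336 → clamp → 255
B: 135×2.0 = 270 → clamp → 255
= RGB(70, 255, 255)


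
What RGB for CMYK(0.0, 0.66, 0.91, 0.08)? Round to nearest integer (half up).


R = 255 × (1-C) × (1-K) = 255 × 1.00 × 0.92 = 234.6 → 235
G = 255 × (1-M) × (1-K) = 255 × 0.34 × 0.92 = 79.764 → 80
B = 255 × (1-Y) × (1-K) = 255 × 0.09 × 0.92 = 21.114 → 21
= RGB(235, 80, 21)


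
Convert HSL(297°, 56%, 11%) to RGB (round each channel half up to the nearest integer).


H=297°, S=0.56, L=0.11
C = (1-|2L-1|)×S = (1-|-0.78|)×0.56 = 0.1232
H' = H/60 = 297/60 ≈ 4.9500; X = C×(1-|H' mod 2 - 1|) = 0.11704
m = L - C/2 = 0.11 - 0.0616 = 0.0484
Sector ⌊H'⌋ = 4 → (R',G',B') = (0.11704, 0.0, 0.1232)
RGB = ((R'+m)×255, (G'+m)×255, (B'+m)×255) = (42.1872, 12.342, 43.758)
Round half up → RGB(42, 12, 44)


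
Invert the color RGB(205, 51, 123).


Invert: (255-R, 255-G, 255-B)
R: 255-205 = 50
G: 255-51 = 204
B: 255-123 = 132
= RGB(50, 204, 132)


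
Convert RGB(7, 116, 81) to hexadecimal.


R = 7 → 07 (hex)
G = 116 → 74 (hex)
B = 81 → 51 (hex)
Hex = #077451


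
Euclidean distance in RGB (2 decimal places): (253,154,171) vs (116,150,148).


d = √[(R₁-R₂)² + (G₁-G₂)² + (B₁-B₂)²]
d = √[(253-116)² + (154-150)² + (171-148)²]
d = √[18769 + 16 + 529]
d = √19314
d ≈ 138.97


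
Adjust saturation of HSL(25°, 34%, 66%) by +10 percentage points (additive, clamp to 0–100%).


Original S = 34%
Adjustment = +10 percentage points
New S = 34 + (10) = 44
Clamp to [0, 100] → 44
= HSL(25°, 44%, 66%)


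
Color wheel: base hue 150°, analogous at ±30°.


Base hue: 150°
Left analog: (150 - 30) mod 360 = 120°
Right analog: (150 + 30) mod 360 = 180°
Analogous hues = 120° and 180°


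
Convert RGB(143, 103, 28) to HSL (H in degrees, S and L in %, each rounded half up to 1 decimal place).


Normalize: R'=143/255≈0.5608, G'=103/255≈0.4039, B'=28/255≈0.1098
Max=143/255, Min=28/255, Δ=Max-Min=115/255
L = (Max+Min)/2 = (143+28)/510 = 171/510 = 0.33529… → L = 33.5%
L ≤ 0.5 → S = Δ/(Max+Min) = 115/(143+28) = 115/171 = 0.67251… → S = 67.3%
(the 1/255 factors cancel in S and H, so raw channel differences can be used)
Max is R' → H = 60 × (((G-B)/Δ) mod 6) = 60 × (((103-28)/115) mod 6)
  75/115 = 0.6521…
  H = 60 × 0.6521… = 39.130…° → H = 39.1°
= HSL(39.1°, 67.3%, 33.5%)


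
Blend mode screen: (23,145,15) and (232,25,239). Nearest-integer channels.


Screen: C = 255 - (255-A)×(255-B)/255, rounded to nearest integer
R: 255 - (255-23)×(255-232)/255 = 255 - 5336/255 ≈ 255 - 20.925 = 234.075 → 234
G: 255 - (255-145)×(255-25)/255 = 255 - 25300/255 ≈ 255 - 99.216 = 155.784 → 156
B: 255 - (255-15)×(255-239)/255 = 255 - 3840/255 ≈ 255 - 15.059 = 239.941 → 240
= RGB(234, 156, 240)


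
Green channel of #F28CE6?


Color: #F28CE6
R = F2 = 242
G = 8C = 140
B = E6 = 230
Green = 140


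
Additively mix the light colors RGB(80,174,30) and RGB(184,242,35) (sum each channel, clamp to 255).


Additive: each channel = min(255, C₁+C₂)
R: 80+184 = 264 → 255
G: 174+242 = 416 → 255
B: 30+35 = 65 → 65
= RGB(255, 255, 65)


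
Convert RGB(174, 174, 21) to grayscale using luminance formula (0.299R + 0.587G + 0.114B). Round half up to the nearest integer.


Gray = 0.299×R + 0.587×G + 0.114×B
Gray = 0.299×174 + 0.587×174 + 0.114×21
Gray = 52.026 + 102.138 + 2.394
Gray = 156.558 → round half up → 157
Gray = 157


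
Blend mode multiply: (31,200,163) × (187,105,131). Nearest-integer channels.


Multiply: C = A×B/255, rounded to nearest integer
R: 31×187/255 = 5797/255 ≈ 22.733 → 23
G: 200×105/255 = 21000/255 ≈ 82.353 → 82
B: 163×131/255 = 21353/255 ≈ 83.737 → 84
= RGB(23, 82, 84)


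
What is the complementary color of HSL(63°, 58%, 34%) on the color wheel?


Complement = opposite side of color wheel = hue + 180°
H' = (63 + 180) mod 360 = 243°
S and L unchanged.
= HSL(243°, 58%, 34%)


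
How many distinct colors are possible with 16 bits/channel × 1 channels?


Total bits = 16 bits/channel × 1 channels = 16 bits
Distinct colors = 2^16
= 65,536 colors


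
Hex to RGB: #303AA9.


30 → 48 (R)
3A → 58 (G)
A9 → 169 (B)
= RGB(48, 58, 169)


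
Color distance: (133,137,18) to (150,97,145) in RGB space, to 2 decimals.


d = √[(R₁-R₂)² + (G₁-G₂)² + (B₁-B₂)²]
d = √[(133-150)² + (137-97)² + (18-145)²]
d = √[289 + 1600 + 16129]
d = √18018
d ≈ 134.23


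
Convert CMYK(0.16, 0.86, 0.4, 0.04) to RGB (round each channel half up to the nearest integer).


R = 255 × (1-C) × (1-K) = 255 × 0.84 × 0.96 = 205.632 → 206
G = 255 × (1-M) × (1-K) = 255 × 0.14 × 0.96 = 34.272 → 34
B = 255 × (1-Y) × (1-K) = 255 × 0.60 × 0.96 = 146.88 → 147
= RGB(206, 34, 147)


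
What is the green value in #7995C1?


Color: #7995C1
R = 79 = 121
G = 95 = 149
B = C1 = 193
Green = 149


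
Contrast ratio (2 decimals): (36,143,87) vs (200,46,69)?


Linearize each sRGB channel c=v/255: c/12.92 if c ≤ 0.04045 else ((c+0.055)/1.055)^2.4
L = 0.2126×R_lin + 0.7152×G_lin + 0.0722×B_lin
Color 1 (36,143,87):
  R=36: 36/255≈0.1412 > 0.04045 → ((0.1412+0.055)/1.055)^2.4 ≈ 0.01764
  G=143: 143/255≈0.5608 > 0.04045 → ((0.5608+0.055)/1.055)^2.4 ≈ 0.27468
  B=87: 87/255≈0.3412 > 0.04045 → ((0.3412+0.055)/1.055)^2.4 ≈ 0.09531
  L1 = 0.2126×0.01764 + 0.7152×0.27468 + 0.0722×0.09531 ≈ 0.20708
Color 2 (200,46,69):
  R=200: 200/255≈0.7843 > 0.04045 → ((0.7843+0.055)/1.055)^2.4 ≈ 0.57758
  G=46: 46/255≈0.1804 > 0.04045 → ((0.1804+0.055)/1.055)^2.4 ≈ 0.02732
  B=69: 69/255≈0.2706 > 0.04045 → ((0.2706+0.055)/1.055)^2.4 ≈ 0.05951
  L2 = 0.2126×0.57758 + 0.7152×0.02732 + 0.0722×0.05951 ≈ 0.14663
Lighter = 0.20708, Darker = 0.14663
Ratio = (L_lighter + 0.05) / (L_darker + 0.05)
Ratio = (0.20708 + 0.05) / (0.14663 + 0.05) = 0.25708 / 0.19663 ≈ 1.3074
Ratio ≈ 1.31:1


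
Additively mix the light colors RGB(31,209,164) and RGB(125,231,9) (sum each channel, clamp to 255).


Additive: each channel = min(255, C₁+C₂)
R: 31+125 = 156 → 156
G: 209+231 = 440 → 255
B: 164+9 = 173 → 173
= RGB(156, 255, 173)


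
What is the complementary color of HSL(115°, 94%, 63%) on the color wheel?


Complement = opposite side of color wheel = hue + 180°
H' = (115 + 180) mod 360 = 295°
S and L unchanged.
= HSL(295°, 94%, 63%)


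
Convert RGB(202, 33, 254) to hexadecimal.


R = 202 → CA (hex)
G = 33 → 21 (hex)
B = 254 → FE (hex)
Hex = #CA21FE


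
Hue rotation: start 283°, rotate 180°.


New hue = (H + rotation) mod 360
New hue = (283 + 180) mod 360
= 463 mod 360
= 103°


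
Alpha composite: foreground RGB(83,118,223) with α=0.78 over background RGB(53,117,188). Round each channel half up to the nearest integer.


C = α×F + (1-α)×B, with 1-α = 0.22
R: 0.78×83 + 0.22×53 = 64.74 + 11.66 = 76.40 → 76
G: 0.78×118 + 0.22×117 = 92.04 + 25.74 = 117.78 → 118
B: 0.78×223 + 0.22×188 = 173.94 + 41.36 = 215.30 → 215
= RGB(76, 118, 215)


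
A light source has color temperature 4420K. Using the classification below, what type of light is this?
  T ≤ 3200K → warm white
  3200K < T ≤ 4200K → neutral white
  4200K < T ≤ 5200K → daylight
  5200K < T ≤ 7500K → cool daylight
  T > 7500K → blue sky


Temperature: 4420K
4200K < 4420K ≤ 5200K → daylight
Classification: daylight


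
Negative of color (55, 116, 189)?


Invert: (255-R, 255-G, 255-B)
R: 255-55 = 200
G: 255-116 = 139
B: 255-189 = 66
= RGB(200, 139, 66)


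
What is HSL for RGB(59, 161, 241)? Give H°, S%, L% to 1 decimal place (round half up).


Normalize: R'=59/255≈0.2314, G'=161/255≈0.6314, B'=241/255≈0.9451
Max=241/255, Min=59/255, Δ=Max-Min=182/255
L = (Max+Min)/2 = (241+59)/510 = 300/510 = 0.58823… → L = 58.8%
L > 0.5 → S = Δ/(2-Max-Min) = 182/(510-241-59) = 182/210 = 0.86666… → S = 86.7%
(the 1/255 factors cancel in S and H, so raw channel differences can be used)
Max is B' → H = 60 × ((R-G)/Δ + 4) = 60 × ((59-161)/182 + 4)
  -102/182 + 4 = -0.5604… + 4 = 3.4395…
  H = 60 × 3.4395… = 206.373…° → H = 206.4°
= HSL(206.4°, 86.7%, 58.8%)


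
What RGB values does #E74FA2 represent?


E7 → 231 (R)
4F → 79 (G)
A2 → 162 (B)
= RGB(231, 79, 162)


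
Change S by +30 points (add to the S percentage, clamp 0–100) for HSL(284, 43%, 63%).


Original S = 43%
Adjustment = +30 percentage points
New S = 43 + (30) = 73
Clamp to [0, 100] → 73
= HSL(284°, 73%, 63%)


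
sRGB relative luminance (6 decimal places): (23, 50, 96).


Linearize each channel (sRGB transfer function): c = v/255; c_lin = c/12.92 if c ≤ 0.04045, else ((c+0.055)/1.055)^2.4
  R: 23/255 ≈ 0.090196 > 0.04045 → ((0.090196+0.055)/1.055)^2.4 ≈ 0.008568
  G: 50/255 ≈ 0.196078 > 0.04045 → ((0.196078+0.055)/1.055)^2.4 ≈ 0.031896
  B: 96/255 ≈ 0.376471 > 0.04045 → ((0.376471+0.055)/1.055)^2.4 ≈ 0.116971
R_lin = 0.008568, G_lin = 0.031896, B_lin = 0.116971
L = 0.2126×R + 0.7152×G + 0.0722×B
L = 0.2126×0.008568 + 0.7152×0.031896 + 0.0722×0.116971
L ≈ 0.033079


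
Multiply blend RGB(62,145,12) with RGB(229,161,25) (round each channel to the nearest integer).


Multiply: C = A×B/255, rounded to nearest integer
R: 62×229/255 = 14198/255 ≈ 55.678 → 56
G: 145×161/255 = 23345/255 ≈ 91.549 → 92
B: 12×25/255 = 300/255 ≈ 1.176 → 1
= RGB(56, 92, 1)


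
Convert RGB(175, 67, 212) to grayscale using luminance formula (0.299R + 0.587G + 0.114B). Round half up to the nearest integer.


Gray = 0.299×R + 0.587×G + 0.114×B
Gray = 0.299×175 + 0.587×67 + 0.114×212
Gray = 52.325 + 39.329 + 24.168
Gray = 115.822 → round half up → 116
Gray = 116


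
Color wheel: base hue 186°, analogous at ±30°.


Base hue: 186°
Left analog: (186 - 30) mod 360 = 156°
Right analog: (186 + 30) mod 360 = 216°
Analogous hues = 156° and 216°


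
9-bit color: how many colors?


Colors = 2^bits = 2^9
= 512 colors


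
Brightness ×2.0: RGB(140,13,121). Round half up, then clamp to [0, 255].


Multiply each channel by 2.0, round half up, clamp to [0, 255]
R: 140×2.0 = 280 → clamp → 255
G: 13×2.0 = 26
B: 121×2.0 = 242
= RGB(255, 26, 242)


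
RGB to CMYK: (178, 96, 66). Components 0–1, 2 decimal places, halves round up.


R'=178/255≈0.6980, G'=96/255≈0.3765, B'=66/255≈0.2588
K = 1 - max(R',G',B') = 1 - 178/255 = 77/255 = 0.30196… → 0.30
(1-R'-K)/(1-K) simplifies to (max-R)/max with max = 178:
C = (178-178)/178 = 0/178 = 0 → 0.00
M = (178-96)/178 = 82/178 = 0.46067… → 0.46
Y = (178-66)/178 = 112/178 = 0.62921… → 0.63
= CMYK(0.00, 0.46, 0.63, 0.30)


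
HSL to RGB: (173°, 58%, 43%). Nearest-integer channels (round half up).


H=173°, S=0.58, L=0.43
C = (1-|2L-1|)×S = (1-|-0.14|)×0.58 = 0.4988
H' = H/60 = 173/60 ≈ 2.8833; X = C×(1-|H' mod 2 - 1|) ≈ 0.4406
m = L - C/2 = 0.43 - 0.2494 = 0.1806
Sector ⌊H'⌋ = 2 → (R',G',B') = (0.0, 0.4988, ≈0.4406)
RGB = ((R'+m)×255, (G'+m)×255, (B'+m)×255) = (46.053, 173.247, 158.4077)
Round half up → RGB(46, 173, 158)


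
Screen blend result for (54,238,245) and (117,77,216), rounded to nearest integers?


Screen: C = 255 - (255-A)×(255-B)/255, rounded to nearest integer
R: 255 - (255-54)×(255-117)/255 = 255 - 27738/255 ≈ 255 - 108.776 = 146.224 → 146
G: 255 - (255-238)×(255-77)/255 = 255 - 3026/255 ≈ 255 - 11.867 = 243.133 → 243
B: 255 - (255-245)×(255-216)/255 = 255 - 390/255 ≈ 255 - 1.529 = 253.471 → 253
= RGB(146, 243, 253)


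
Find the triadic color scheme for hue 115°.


Triadic: equally spaced at 120° intervals
H1 = 115°
H2 = (115 + 120) mod 360 = 235°
H3 = (115 + 240) mod 360 = 355°
Triadic = 115°, 235°, 355°


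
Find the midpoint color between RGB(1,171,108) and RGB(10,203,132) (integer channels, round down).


Midpoint: each channel = ⌊(C₁+C₂)/2⌋
R: ⌊(1+10)/2⌋ = 5
G: ⌊(171+203)/2⌋ = 187
B: ⌊(108+132)/2⌋ = 120
= RGB(5, 187, 120)


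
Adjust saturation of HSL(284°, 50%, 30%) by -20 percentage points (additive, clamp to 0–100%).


Original S = 50%
Adjustment = -20 percentage points
New S = 50 + (-20) = 30
Clamp to [0, 100] → 30
= HSL(284°, 30%, 30%)


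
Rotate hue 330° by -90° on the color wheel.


New hue = (H + rotation) mod 360
New hue = (330 -90) mod 360
= 240 mod 360
= 240°


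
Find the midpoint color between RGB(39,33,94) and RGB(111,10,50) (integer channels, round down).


Midpoint: each channel = ⌊(C₁+C₂)/2⌋
R: ⌊(39+111)/2⌋ = 75
G: ⌊(33+10)/2⌋ = 21
B: ⌊(94+50)/2⌋ = 72
= RGB(75, 21, 72)


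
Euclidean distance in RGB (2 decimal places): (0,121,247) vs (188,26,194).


d = √[(R₁-R₂)² + (G₁-G₂)² + (B₁-B₂)²]
d = √[(0-188)² + (121-26)² + (247-194)²]
d = √[35344 + 9025 + 2809]
d = √47178
d ≈ 217.20


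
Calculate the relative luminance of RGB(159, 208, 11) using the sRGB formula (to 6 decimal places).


Linearize each channel (sRGB transfer function): c = v/255; c_lin = c/12.92 if c ≤ 0.04045, else ((c+0.055)/1.055)^2.4
  R: 159/255 ≈ 0.623529 > 0.04045 → ((0.623529+0.055)/1.055)^2.4 ≈ 0.346704
  G: 208/255 ≈ 0.815686 > 0.04045 → ((0.815686+0.055)/1.055)^2.4 ≈ 0.630757
  B: 11/255 ≈ 0.043137 > 0.04045 → ((0.043137+0.055)/1.055)^2.4 ≈ 0.003347
R_lin = 0.346704, G_lin = 0.630757, B_lin = 0.003347
L = 0.2126×R + 0.7152×G + 0.0722×B
L = 0.2126×0.346704 + 0.7152×0.630757 + 0.0722×0.003347
L ≈ 0.525068


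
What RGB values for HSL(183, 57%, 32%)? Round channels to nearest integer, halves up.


H=183°, S=0.57, L=0.32
C = (1-|2L-1|)×S = (1-|-0.36|)×0.57 = 0.3648
H' = H/60 = 183/60 ≈ 3.0500; X = C×(1-|H' mod 2 - 1|) = 0.34656
m = L - C/2 = 0.32 - 0.1824 = 0.1376
Sector ⌊H'⌋ = 3 → (R',G',B') = (0.0, 0.34656, 0.3648)
RGB = ((R'+m)×255, (G'+m)×255, (B'+m)×255) = (35.088, 123.4608, 128.112)
Round half up → RGB(35, 123, 128)


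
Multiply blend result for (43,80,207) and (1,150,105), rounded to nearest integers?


Multiply: C = A×B/255, rounded to nearest integer
R: 43×1/255 = 43/255 ≈ 0.169 → 0
G: 80×150/255 = 12000/255 ≈ 47.059 → 47
B: 207×105/255 = 21735/255 ≈ 85.235 → 85
= RGB(0, 47, 85)


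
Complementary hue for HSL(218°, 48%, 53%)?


Complement = opposite side of color wheel = hue + 180°
H' = (218 + 180) mod 360 = 38°
S and L unchanged.
= HSL(38°, 48%, 53%)


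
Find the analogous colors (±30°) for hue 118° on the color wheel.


Base hue: 118°
Left analog: (118 - 30) mod 360 = 88°
Right analog: (118 + 30) mod 360 = 148°
Analogous hues = 88° and 148°


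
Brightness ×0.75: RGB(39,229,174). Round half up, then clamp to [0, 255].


Multiply each channel by 0.75, round half up, clamp to [0, 255]
R: 39×0.75 = 29.25 → round → 29
G: 229×0.75 = 171.75 → round → 172
B: 174×0.75 = 130.5 → round → 131
= RGB(29, 172, 131)


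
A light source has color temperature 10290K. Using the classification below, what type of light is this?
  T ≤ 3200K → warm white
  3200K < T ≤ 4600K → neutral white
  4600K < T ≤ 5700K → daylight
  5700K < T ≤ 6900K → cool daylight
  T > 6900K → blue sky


Temperature: 10290K
10290K > 6900K → blue sky
Classification: blue sky


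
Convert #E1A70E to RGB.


E1 → 225 (R)
A7 → 167 (G)
0E → 14 (B)
= RGB(225, 167, 14)


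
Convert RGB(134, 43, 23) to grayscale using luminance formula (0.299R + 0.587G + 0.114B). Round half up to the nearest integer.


Gray = 0.299×R + 0.587×G + 0.114×B
Gray = 0.299×134 + 0.587×43 + 0.114×23
Gray = 40.066 + 25.241 + 2.622
Gray = 67.929 → round half up → 68
Gray = 68


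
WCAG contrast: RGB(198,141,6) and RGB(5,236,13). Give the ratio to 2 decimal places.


Linearize each sRGB channel c=v/255: c/12.92 if c ≤ 0.04045 else ((c+0.055)/1.055)^2.4
L = 0.2126×R_lin + 0.7152×G_lin + 0.0722×B_lin
Color 1 (198,141,6):
  R=198: 198/255≈0.7765 > 0.04045 → ((0.7765+0.055)/1.055)^2.4 ≈ 0.56471
  G=141: 141/255≈0.5529 > 0.04045 → ((0.5529+0.055)/1.055)^2.4 ≈ 0.26636
  B=6: 6/255≈0.0235 ≤ 0.04045 → 0.0235/12.92 ≈ 0.00182
  L1 = 0.2126×0.56471 + 0.7152×0.26636 + 0.0722×0.00182 ≈ 0.31069
Color 2 (5,236,13):
  R=5: 5/255≈0.0196 ≤ 0.04045 → 0.0196/12.92 ≈ 0.00152
  G=236: 236/255≈0.9255 > 0.04045 → ((0.9255+0.055)/1.055)^2.4 ≈ 0.83880
  B=13: 13/255≈0.0510 > 0.04045 → ((0.0510+0.055)/1.055)^2.4 ≈ 0.00402
  L2 = 0.2126×0.00152 + 0.7152×0.83880 + 0.0722×0.00402 ≈ 0.60052
Lighter = 0.60052, Darker = 0.31069
Ratio = (L_lighter + 0.05) / (L_darker + 0.05)
Ratio = (0.60052 + 0.05) / (0.31069 + 0.05) = 0.65052 / 0.36069 ≈ 1.8036
Ratio ≈ 1.80:1
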